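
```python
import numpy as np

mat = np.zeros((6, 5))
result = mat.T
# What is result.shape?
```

(5, 6)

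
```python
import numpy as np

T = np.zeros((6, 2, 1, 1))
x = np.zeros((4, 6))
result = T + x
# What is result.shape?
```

(6, 2, 4, 6)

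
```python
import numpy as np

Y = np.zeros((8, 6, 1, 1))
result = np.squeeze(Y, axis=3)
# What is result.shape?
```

(8, 6, 1)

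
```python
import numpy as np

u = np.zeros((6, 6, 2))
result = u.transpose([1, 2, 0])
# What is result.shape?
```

(6, 2, 6)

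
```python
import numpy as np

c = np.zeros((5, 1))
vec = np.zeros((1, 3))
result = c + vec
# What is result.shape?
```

(5, 3)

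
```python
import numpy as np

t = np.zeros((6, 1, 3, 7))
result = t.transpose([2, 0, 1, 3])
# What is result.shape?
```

(3, 6, 1, 7)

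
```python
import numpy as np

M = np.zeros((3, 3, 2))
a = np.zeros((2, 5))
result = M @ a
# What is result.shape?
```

(3, 3, 5)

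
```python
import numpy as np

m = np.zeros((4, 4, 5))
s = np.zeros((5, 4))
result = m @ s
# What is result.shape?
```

(4, 4, 4)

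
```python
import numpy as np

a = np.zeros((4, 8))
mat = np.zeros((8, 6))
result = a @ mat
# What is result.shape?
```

(4, 6)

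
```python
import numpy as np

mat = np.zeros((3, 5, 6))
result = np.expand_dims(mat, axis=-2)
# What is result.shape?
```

(3, 5, 1, 6)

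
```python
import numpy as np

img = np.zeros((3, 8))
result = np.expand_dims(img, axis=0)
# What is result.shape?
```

(1, 3, 8)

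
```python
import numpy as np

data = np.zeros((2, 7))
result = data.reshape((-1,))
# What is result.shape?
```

(14,)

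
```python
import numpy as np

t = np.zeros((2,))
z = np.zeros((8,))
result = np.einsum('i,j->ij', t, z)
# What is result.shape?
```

(2, 8)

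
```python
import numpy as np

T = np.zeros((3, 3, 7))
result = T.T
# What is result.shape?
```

(7, 3, 3)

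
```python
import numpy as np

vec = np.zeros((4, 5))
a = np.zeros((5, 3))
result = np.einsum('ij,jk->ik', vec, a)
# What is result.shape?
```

(4, 3)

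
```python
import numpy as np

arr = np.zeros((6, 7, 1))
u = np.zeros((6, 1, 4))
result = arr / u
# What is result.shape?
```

(6, 7, 4)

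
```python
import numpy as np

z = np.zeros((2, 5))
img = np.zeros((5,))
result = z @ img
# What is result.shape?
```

(2,)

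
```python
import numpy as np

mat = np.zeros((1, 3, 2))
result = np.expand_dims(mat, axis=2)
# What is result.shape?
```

(1, 3, 1, 2)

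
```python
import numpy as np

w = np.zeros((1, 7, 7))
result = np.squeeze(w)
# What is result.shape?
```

(7, 7)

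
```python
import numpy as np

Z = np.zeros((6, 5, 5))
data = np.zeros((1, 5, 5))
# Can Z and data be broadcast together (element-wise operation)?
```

Yes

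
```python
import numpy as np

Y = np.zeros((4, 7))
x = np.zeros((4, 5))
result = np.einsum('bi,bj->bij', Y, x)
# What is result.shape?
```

(4, 7, 5)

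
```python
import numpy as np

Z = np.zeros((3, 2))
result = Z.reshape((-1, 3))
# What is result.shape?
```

(2, 3)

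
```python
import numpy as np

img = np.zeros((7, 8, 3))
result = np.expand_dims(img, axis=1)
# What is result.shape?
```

(7, 1, 8, 3)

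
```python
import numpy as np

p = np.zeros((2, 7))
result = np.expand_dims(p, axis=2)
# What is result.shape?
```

(2, 7, 1)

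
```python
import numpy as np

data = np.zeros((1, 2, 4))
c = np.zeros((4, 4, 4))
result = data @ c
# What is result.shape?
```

(4, 2, 4)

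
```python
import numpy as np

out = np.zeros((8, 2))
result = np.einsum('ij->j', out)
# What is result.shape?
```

(2,)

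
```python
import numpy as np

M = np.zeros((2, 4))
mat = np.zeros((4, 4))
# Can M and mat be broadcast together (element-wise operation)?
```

No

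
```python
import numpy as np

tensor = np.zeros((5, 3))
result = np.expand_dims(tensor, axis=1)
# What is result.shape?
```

(5, 1, 3)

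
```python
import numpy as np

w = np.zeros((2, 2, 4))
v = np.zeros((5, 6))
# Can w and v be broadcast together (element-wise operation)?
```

No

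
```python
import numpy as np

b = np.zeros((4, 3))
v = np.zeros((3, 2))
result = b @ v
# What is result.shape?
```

(4, 2)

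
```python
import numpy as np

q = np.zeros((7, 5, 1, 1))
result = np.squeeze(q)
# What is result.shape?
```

(7, 5)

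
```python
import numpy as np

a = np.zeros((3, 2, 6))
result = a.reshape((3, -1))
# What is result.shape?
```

(3, 12)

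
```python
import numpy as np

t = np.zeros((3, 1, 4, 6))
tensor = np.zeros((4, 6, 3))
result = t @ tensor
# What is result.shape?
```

(3, 4, 4, 3)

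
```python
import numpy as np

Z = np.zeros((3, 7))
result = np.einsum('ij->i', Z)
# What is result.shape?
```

(3,)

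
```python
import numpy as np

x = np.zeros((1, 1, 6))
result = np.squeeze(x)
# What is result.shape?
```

(6,)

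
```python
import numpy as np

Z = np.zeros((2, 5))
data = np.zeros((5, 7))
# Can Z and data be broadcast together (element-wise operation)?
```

No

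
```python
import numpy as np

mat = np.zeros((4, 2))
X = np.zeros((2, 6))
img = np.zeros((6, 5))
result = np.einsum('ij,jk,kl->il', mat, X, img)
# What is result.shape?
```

(4, 5)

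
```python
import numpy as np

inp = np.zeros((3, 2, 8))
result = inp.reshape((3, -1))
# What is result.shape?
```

(3, 16)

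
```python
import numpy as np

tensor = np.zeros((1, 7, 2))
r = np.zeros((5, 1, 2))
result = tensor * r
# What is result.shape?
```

(5, 7, 2)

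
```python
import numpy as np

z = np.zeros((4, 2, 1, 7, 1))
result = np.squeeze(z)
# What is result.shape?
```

(4, 2, 7)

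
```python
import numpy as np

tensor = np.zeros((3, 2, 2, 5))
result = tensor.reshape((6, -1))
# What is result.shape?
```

(6, 10)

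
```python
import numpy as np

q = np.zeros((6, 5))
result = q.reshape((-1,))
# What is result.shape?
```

(30,)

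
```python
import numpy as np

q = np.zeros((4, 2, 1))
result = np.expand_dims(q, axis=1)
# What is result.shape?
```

(4, 1, 2, 1)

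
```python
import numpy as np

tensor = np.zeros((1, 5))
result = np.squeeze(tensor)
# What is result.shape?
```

(5,)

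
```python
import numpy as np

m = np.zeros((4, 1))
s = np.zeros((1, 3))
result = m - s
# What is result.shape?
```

(4, 3)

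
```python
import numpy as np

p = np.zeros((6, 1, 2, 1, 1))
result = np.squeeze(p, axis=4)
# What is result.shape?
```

(6, 1, 2, 1)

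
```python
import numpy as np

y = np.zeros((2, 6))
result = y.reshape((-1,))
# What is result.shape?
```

(12,)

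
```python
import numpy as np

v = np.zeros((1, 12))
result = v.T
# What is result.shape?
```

(12, 1)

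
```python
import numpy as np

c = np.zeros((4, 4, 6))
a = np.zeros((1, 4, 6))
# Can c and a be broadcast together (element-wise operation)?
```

Yes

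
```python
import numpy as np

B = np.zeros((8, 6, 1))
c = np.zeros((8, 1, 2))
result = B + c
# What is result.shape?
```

(8, 6, 2)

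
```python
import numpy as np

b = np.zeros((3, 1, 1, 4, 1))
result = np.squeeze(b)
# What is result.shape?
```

(3, 4)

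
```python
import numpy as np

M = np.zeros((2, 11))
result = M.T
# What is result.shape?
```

(11, 2)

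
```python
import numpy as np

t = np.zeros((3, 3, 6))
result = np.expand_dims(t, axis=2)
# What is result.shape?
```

(3, 3, 1, 6)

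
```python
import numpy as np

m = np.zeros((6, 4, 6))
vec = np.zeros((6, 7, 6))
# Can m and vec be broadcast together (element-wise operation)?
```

No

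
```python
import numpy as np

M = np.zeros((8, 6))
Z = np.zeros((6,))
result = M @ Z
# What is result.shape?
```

(8,)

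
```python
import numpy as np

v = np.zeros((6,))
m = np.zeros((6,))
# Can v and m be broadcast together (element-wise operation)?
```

Yes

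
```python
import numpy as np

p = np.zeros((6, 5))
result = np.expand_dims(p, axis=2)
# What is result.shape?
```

(6, 5, 1)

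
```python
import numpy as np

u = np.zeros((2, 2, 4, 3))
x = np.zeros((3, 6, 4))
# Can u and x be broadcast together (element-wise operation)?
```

No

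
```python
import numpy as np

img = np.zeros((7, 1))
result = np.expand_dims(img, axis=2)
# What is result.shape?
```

(7, 1, 1)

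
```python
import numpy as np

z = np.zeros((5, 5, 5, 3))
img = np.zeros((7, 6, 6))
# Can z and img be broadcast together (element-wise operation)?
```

No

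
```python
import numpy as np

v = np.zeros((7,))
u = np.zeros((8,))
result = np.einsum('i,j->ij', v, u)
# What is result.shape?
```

(7, 8)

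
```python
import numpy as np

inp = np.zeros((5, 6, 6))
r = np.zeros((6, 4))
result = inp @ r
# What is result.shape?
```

(5, 6, 4)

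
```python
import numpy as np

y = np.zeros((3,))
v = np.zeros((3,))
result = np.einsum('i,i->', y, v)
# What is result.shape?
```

()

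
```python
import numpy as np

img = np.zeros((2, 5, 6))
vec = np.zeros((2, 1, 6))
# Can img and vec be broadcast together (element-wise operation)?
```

Yes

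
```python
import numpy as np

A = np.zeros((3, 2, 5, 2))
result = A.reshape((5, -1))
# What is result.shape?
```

(5, 12)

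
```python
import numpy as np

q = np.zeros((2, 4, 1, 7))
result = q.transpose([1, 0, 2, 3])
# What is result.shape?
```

(4, 2, 1, 7)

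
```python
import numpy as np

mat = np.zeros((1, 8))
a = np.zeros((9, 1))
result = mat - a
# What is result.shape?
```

(9, 8)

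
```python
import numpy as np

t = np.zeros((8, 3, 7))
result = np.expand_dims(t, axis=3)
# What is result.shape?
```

(8, 3, 7, 1)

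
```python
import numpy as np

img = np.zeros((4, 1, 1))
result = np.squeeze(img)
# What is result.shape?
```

(4,)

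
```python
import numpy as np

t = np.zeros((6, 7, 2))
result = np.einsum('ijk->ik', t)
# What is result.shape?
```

(6, 2)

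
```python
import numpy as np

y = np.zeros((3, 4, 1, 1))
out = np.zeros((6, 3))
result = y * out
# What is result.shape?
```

(3, 4, 6, 3)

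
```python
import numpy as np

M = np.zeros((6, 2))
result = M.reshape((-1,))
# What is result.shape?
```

(12,)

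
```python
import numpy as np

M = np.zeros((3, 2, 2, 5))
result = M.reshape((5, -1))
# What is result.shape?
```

(5, 12)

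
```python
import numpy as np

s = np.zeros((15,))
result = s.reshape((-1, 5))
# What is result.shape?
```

(3, 5)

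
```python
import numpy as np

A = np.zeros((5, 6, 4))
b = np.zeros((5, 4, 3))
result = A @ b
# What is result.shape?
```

(5, 6, 3)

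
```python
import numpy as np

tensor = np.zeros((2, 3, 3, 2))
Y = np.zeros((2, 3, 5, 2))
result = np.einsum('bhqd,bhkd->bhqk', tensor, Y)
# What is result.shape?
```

(2, 3, 3, 5)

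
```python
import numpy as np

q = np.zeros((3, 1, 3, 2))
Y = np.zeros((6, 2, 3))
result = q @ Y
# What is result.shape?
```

(3, 6, 3, 3)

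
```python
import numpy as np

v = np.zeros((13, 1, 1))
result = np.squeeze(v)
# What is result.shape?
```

(13,)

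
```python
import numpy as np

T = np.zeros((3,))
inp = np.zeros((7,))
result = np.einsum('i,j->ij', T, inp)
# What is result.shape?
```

(3, 7)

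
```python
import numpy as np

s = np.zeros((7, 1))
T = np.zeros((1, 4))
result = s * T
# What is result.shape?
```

(7, 4)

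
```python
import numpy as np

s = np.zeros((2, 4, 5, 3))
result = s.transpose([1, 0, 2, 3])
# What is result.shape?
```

(4, 2, 5, 3)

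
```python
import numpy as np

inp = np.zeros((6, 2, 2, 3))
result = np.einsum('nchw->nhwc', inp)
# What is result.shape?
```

(6, 2, 3, 2)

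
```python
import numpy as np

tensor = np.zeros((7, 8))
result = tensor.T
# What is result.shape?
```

(8, 7)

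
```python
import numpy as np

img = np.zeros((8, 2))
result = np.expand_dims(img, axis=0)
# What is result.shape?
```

(1, 8, 2)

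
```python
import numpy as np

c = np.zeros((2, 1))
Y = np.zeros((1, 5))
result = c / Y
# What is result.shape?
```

(2, 5)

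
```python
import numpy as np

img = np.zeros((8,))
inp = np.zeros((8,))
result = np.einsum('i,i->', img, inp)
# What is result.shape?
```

()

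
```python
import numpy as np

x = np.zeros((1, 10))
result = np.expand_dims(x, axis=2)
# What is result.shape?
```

(1, 10, 1)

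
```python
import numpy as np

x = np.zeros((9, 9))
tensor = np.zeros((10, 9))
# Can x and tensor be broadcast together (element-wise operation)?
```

No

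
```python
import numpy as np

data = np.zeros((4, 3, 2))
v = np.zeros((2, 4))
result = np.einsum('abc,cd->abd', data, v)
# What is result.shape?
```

(4, 3, 4)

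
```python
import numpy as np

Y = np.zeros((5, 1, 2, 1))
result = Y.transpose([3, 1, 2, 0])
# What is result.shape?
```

(1, 1, 2, 5)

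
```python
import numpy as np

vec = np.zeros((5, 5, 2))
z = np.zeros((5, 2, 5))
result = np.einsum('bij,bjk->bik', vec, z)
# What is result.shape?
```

(5, 5, 5)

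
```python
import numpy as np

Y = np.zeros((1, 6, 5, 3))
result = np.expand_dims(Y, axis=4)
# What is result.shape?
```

(1, 6, 5, 3, 1)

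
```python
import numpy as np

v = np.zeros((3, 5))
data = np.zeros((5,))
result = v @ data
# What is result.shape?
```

(3,)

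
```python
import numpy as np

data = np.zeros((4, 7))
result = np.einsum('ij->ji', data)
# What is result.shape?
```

(7, 4)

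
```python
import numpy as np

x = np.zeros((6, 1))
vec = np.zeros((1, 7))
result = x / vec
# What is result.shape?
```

(6, 7)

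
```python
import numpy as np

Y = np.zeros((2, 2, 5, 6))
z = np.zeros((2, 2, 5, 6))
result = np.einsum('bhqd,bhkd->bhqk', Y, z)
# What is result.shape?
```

(2, 2, 5, 5)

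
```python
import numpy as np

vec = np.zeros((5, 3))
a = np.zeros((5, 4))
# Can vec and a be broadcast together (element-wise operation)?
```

No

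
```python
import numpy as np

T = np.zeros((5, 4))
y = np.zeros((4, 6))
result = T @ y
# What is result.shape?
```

(5, 6)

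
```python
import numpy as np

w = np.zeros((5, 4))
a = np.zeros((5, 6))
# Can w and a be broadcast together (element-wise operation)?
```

No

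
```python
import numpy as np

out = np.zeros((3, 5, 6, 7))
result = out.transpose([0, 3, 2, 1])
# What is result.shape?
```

(3, 7, 6, 5)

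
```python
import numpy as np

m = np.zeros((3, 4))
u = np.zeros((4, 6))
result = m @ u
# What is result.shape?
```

(3, 6)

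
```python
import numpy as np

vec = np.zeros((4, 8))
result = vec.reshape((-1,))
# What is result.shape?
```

(32,)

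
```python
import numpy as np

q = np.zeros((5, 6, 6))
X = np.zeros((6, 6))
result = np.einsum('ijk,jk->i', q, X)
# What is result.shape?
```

(5,)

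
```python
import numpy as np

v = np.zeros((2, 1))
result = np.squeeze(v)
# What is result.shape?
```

(2,)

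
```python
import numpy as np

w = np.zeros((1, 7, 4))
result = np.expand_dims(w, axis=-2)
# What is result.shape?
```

(1, 7, 1, 4)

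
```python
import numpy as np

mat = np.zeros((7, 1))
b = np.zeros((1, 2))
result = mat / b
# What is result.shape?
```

(7, 2)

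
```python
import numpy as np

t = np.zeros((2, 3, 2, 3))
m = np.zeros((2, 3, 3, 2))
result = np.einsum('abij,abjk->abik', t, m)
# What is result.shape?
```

(2, 3, 2, 2)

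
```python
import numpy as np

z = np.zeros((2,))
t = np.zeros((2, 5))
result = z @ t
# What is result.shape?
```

(5,)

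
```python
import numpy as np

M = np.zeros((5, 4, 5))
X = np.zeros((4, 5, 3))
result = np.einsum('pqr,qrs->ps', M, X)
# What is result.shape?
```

(5, 3)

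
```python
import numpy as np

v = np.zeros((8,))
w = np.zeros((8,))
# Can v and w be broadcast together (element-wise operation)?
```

Yes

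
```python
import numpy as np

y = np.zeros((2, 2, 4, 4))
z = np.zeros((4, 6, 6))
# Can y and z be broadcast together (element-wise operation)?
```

No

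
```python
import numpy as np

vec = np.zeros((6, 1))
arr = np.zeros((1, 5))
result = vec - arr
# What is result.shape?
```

(6, 5)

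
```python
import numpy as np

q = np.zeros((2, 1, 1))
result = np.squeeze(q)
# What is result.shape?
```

(2,)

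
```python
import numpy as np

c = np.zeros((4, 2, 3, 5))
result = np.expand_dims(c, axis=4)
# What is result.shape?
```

(4, 2, 3, 5, 1)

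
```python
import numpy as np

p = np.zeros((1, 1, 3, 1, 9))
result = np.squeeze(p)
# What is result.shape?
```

(3, 9)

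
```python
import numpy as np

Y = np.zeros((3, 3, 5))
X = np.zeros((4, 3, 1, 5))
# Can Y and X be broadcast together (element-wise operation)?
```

Yes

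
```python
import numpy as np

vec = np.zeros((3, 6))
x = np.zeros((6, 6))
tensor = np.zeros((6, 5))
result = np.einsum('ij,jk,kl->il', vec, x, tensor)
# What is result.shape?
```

(3, 5)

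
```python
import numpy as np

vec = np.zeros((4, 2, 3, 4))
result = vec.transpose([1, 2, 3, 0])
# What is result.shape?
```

(2, 3, 4, 4)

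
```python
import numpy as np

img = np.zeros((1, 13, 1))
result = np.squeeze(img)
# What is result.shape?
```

(13,)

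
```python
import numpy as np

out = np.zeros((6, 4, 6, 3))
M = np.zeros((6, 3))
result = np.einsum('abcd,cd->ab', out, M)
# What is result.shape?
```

(6, 4)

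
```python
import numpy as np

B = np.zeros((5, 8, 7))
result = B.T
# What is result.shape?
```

(7, 8, 5)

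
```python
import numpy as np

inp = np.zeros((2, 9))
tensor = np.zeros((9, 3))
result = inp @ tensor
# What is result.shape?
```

(2, 3)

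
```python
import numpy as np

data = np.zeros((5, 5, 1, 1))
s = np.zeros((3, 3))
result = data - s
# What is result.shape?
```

(5, 5, 3, 3)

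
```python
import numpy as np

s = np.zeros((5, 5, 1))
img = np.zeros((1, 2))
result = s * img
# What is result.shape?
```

(5, 5, 2)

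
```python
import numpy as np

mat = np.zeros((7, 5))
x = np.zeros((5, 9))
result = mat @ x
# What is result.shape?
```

(7, 9)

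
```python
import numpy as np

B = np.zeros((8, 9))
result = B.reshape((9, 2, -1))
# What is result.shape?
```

(9, 2, 4)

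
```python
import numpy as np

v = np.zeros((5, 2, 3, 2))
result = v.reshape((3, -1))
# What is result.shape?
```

(3, 20)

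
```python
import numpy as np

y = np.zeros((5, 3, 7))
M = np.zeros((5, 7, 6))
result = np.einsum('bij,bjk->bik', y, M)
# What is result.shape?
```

(5, 3, 6)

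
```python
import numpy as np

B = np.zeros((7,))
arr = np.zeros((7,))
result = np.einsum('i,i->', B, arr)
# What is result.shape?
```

()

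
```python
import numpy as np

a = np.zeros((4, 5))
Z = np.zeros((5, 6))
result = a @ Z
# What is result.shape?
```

(4, 6)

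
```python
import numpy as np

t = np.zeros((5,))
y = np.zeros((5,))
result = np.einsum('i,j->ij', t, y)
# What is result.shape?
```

(5, 5)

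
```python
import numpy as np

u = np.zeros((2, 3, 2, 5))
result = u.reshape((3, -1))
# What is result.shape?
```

(3, 20)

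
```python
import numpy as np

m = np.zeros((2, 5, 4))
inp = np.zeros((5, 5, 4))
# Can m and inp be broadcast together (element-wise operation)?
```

No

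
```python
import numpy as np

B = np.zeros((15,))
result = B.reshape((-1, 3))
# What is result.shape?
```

(5, 3)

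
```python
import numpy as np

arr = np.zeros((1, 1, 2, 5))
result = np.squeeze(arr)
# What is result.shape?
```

(2, 5)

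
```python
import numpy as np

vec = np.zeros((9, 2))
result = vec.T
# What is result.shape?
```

(2, 9)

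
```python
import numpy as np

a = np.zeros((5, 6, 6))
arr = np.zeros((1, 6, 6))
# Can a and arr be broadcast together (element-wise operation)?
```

Yes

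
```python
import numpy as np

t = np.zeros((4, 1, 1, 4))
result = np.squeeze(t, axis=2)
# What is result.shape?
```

(4, 1, 4)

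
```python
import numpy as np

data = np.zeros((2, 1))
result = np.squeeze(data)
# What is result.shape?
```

(2,)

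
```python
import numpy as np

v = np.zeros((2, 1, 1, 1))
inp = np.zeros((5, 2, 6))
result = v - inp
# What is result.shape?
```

(2, 5, 2, 6)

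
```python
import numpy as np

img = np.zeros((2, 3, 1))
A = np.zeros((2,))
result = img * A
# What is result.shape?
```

(2, 3, 2)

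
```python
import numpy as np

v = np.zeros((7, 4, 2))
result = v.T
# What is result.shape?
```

(2, 4, 7)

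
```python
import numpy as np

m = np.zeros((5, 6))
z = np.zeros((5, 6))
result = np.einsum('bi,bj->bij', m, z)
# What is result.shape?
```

(5, 6, 6)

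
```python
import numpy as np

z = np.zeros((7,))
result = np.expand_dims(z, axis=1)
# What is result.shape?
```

(7, 1)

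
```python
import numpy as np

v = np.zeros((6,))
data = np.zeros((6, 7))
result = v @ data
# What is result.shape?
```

(7,)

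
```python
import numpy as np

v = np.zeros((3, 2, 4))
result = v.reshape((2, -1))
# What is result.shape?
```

(2, 12)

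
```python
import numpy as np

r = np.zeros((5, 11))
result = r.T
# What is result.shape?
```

(11, 5)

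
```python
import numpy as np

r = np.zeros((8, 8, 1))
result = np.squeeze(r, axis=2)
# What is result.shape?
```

(8, 8)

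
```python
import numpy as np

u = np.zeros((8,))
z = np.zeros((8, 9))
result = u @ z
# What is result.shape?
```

(9,)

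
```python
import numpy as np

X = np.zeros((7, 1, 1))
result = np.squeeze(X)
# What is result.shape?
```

(7,)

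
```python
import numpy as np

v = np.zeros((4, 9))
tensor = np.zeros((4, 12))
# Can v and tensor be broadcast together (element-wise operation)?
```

No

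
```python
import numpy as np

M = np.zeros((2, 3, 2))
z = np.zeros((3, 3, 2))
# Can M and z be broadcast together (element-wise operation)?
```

No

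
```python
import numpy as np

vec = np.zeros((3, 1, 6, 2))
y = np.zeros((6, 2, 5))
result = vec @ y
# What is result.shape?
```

(3, 6, 6, 5)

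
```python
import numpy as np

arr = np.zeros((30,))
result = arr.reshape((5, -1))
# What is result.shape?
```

(5, 6)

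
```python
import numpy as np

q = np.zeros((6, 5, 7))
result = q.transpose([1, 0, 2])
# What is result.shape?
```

(5, 6, 7)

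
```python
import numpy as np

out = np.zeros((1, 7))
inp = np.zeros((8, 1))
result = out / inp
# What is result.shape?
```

(8, 7)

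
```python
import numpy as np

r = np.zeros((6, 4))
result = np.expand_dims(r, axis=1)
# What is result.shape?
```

(6, 1, 4)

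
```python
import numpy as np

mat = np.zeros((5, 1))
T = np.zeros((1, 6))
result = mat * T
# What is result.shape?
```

(5, 6)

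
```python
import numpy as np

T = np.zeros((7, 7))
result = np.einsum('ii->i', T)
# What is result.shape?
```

(7,)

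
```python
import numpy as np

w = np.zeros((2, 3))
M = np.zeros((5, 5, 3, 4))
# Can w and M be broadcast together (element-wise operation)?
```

No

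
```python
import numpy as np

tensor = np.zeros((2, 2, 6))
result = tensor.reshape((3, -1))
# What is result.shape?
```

(3, 8)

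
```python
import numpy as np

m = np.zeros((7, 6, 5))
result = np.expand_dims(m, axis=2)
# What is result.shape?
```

(7, 6, 1, 5)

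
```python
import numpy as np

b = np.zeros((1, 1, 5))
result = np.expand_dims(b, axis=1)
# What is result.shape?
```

(1, 1, 1, 5)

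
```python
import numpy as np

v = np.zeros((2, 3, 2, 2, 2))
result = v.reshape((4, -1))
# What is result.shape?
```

(4, 12)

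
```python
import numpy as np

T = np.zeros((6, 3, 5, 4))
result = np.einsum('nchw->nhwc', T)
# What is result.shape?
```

(6, 5, 4, 3)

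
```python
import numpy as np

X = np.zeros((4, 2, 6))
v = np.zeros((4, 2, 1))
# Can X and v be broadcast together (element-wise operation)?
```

Yes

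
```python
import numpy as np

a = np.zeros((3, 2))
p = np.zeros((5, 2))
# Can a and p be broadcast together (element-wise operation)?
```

No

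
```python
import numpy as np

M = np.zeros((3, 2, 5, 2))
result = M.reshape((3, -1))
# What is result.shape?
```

(3, 20)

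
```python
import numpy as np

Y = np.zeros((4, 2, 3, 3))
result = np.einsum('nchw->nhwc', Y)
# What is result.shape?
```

(4, 3, 3, 2)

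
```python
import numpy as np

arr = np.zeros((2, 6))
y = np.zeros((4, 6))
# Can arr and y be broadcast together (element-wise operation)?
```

No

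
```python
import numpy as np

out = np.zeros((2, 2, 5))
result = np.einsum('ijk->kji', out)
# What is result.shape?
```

(5, 2, 2)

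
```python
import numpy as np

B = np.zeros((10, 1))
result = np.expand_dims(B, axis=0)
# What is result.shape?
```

(1, 10, 1)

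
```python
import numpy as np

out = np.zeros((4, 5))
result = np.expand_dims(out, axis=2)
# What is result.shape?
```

(4, 5, 1)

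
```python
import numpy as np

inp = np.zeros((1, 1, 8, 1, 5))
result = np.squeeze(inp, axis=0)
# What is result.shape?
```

(1, 8, 1, 5)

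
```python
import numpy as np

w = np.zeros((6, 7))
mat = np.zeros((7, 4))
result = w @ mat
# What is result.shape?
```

(6, 4)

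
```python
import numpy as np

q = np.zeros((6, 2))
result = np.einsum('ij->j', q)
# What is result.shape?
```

(2,)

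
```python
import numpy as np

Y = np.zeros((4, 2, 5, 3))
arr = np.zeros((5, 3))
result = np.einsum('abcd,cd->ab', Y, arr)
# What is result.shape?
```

(4, 2)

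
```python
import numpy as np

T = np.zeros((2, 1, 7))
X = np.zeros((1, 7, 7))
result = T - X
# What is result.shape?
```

(2, 7, 7)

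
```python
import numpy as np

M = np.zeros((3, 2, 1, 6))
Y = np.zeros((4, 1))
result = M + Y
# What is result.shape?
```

(3, 2, 4, 6)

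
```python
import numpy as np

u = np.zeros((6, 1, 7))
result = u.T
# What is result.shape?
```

(7, 1, 6)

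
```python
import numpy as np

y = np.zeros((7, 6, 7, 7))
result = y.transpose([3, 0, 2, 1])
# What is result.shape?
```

(7, 7, 7, 6)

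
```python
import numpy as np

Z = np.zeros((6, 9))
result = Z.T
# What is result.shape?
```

(9, 6)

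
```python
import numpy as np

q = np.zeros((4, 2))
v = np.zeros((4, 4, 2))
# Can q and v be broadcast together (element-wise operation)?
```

Yes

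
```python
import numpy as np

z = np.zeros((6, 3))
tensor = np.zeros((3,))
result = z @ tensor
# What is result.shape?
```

(6,)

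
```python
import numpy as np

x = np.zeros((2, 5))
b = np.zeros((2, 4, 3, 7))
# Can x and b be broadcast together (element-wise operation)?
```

No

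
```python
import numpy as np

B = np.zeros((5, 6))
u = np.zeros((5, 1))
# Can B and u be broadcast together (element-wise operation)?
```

Yes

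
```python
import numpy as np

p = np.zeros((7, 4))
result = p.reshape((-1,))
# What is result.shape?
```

(28,)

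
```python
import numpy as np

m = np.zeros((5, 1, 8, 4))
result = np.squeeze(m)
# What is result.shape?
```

(5, 8, 4)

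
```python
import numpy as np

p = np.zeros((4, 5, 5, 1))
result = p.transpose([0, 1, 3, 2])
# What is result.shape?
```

(4, 5, 1, 5)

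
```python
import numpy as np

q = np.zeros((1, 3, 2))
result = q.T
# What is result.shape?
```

(2, 3, 1)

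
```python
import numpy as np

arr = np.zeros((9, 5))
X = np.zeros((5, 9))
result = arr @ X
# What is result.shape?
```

(9, 9)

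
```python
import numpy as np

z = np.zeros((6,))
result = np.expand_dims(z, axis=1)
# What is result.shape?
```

(6, 1)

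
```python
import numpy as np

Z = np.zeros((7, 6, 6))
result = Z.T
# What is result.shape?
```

(6, 6, 7)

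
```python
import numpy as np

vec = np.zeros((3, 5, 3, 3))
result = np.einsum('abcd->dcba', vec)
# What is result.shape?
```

(3, 3, 5, 3)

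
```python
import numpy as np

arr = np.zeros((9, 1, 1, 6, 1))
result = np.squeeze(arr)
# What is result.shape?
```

(9, 6)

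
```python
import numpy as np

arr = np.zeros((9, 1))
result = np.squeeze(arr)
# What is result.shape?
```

(9,)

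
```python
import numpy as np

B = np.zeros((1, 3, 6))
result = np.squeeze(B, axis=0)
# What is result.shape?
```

(3, 6)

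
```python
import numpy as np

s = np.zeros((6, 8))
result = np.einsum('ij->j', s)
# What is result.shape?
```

(8,)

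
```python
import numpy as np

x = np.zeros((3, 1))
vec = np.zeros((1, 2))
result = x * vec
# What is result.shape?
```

(3, 2)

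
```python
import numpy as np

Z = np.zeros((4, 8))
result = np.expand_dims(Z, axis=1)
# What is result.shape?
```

(4, 1, 8)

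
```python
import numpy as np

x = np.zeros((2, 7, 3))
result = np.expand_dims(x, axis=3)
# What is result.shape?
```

(2, 7, 3, 1)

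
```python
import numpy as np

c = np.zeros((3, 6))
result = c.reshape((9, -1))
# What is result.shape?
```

(9, 2)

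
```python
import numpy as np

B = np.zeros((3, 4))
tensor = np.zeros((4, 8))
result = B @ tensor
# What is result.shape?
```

(3, 8)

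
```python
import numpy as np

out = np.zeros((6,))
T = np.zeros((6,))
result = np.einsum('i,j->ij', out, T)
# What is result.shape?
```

(6, 6)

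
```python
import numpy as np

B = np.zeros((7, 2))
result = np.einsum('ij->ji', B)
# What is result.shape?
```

(2, 7)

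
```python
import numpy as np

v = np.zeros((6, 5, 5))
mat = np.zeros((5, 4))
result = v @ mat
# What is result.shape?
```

(6, 5, 4)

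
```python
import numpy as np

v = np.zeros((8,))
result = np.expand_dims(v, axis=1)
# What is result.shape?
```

(8, 1)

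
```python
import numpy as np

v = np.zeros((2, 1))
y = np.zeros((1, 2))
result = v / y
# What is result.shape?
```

(2, 2)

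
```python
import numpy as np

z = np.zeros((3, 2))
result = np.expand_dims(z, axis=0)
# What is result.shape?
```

(1, 3, 2)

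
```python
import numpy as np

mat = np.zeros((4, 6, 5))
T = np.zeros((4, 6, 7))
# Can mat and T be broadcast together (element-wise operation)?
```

No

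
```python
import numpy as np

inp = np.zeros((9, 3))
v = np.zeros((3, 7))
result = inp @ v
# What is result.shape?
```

(9, 7)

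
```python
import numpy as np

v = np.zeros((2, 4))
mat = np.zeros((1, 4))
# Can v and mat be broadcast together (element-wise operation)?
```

Yes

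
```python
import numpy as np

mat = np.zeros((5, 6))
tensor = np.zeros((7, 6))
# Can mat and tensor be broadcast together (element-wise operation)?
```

No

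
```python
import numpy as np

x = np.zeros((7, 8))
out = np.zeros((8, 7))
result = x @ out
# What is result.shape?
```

(7, 7)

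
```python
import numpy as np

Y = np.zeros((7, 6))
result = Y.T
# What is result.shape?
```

(6, 7)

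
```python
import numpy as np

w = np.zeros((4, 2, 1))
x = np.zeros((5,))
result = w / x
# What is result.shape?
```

(4, 2, 5)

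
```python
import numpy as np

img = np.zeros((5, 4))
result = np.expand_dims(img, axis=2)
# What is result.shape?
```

(5, 4, 1)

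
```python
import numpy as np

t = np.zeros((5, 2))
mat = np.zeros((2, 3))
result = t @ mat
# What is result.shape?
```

(5, 3)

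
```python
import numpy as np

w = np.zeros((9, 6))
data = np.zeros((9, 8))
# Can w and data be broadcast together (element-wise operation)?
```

No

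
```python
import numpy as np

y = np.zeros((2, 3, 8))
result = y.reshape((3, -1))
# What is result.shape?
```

(3, 16)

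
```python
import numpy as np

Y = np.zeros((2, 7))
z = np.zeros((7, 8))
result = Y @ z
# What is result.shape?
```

(2, 8)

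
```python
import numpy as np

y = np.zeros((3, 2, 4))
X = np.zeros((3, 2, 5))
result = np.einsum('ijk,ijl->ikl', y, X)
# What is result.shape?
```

(3, 4, 5)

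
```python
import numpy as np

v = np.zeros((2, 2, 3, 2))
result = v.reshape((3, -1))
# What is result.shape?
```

(3, 8)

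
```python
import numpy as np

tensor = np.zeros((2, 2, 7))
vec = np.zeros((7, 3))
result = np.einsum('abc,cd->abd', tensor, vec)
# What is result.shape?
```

(2, 2, 3)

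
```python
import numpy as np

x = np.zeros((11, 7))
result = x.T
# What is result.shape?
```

(7, 11)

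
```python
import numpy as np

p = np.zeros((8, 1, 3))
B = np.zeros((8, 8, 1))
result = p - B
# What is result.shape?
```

(8, 8, 3)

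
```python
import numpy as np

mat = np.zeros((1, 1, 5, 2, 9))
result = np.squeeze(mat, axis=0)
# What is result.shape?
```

(1, 5, 2, 9)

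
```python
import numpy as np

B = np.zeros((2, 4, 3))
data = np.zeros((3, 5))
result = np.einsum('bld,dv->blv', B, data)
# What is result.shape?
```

(2, 4, 5)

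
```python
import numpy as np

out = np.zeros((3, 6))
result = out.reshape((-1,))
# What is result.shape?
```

(18,)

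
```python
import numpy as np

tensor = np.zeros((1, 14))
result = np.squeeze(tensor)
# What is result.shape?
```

(14,)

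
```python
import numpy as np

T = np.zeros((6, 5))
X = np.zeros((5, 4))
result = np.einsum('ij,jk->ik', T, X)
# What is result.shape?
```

(6, 4)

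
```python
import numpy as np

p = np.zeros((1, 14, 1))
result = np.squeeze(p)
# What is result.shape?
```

(14,)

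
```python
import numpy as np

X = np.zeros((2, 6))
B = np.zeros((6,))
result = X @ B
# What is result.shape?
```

(2,)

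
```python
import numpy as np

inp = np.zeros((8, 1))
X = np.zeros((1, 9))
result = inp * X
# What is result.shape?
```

(8, 9)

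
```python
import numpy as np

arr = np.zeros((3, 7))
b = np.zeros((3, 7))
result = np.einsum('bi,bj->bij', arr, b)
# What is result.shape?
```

(3, 7, 7)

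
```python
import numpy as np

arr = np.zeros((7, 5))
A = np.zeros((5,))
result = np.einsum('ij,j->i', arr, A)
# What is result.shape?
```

(7,)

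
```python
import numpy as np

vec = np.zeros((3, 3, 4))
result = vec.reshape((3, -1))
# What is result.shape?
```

(3, 12)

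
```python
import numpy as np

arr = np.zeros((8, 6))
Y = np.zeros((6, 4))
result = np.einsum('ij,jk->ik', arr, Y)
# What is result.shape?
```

(8, 4)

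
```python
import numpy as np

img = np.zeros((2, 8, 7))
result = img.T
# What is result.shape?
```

(7, 8, 2)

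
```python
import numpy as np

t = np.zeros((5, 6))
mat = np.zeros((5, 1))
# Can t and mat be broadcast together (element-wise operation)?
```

Yes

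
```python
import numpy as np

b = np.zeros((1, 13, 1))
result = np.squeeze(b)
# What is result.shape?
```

(13,)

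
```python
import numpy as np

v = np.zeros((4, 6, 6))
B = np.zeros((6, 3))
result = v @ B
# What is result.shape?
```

(4, 6, 3)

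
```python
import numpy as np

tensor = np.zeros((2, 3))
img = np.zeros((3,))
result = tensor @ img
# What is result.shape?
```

(2,)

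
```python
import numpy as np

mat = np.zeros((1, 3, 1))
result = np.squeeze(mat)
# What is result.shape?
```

(3,)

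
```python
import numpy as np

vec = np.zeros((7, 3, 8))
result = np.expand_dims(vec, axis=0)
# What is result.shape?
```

(1, 7, 3, 8)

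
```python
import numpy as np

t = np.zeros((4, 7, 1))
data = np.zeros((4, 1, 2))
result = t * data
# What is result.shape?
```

(4, 7, 2)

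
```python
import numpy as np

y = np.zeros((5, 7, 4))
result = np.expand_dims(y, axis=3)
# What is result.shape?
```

(5, 7, 4, 1)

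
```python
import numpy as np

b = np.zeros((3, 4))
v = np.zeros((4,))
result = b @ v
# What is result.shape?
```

(3,)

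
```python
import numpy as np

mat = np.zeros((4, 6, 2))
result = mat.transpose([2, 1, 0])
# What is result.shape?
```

(2, 6, 4)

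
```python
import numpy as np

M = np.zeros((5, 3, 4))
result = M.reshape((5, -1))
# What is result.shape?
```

(5, 12)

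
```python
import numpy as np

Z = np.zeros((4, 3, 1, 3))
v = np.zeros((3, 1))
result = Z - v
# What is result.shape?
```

(4, 3, 3, 3)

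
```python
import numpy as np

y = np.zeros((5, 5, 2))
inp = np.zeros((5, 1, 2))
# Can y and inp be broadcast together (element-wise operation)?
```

Yes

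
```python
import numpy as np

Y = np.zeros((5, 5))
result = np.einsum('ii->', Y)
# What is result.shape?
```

()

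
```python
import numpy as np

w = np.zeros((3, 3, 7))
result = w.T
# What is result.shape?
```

(7, 3, 3)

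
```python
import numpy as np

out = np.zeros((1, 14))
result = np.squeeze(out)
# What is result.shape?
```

(14,)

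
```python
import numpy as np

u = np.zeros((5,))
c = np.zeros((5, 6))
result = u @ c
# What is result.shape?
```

(6,)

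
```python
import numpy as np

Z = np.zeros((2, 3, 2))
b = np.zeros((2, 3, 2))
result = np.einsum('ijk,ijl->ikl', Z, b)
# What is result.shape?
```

(2, 2, 2)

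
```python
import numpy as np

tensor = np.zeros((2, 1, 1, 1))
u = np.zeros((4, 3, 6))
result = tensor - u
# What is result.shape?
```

(2, 4, 3, 6)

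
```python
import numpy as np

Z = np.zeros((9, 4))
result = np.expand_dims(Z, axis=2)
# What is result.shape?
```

(9, 4, 1)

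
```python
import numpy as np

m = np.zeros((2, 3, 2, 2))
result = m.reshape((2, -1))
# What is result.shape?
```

(2, 12)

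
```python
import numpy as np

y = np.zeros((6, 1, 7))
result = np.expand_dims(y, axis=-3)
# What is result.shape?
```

(6, 1, 1, 7)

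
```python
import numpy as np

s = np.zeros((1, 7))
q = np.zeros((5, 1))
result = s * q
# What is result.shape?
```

(5, 7)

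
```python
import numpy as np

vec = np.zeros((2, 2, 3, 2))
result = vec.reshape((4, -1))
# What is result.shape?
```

(4, 6)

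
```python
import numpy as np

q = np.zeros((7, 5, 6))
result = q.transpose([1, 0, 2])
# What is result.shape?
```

(5, 7, 6)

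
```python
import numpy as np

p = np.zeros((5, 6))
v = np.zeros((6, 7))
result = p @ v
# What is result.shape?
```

(5, 7)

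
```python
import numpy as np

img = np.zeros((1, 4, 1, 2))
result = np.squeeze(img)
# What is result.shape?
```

(4, 2)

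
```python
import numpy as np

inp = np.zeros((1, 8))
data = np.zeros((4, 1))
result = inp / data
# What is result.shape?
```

(4, 8)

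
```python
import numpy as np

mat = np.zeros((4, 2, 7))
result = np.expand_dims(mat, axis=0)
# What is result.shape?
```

(1, 4, 2, 7)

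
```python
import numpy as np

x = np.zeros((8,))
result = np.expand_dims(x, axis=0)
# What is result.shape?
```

(1, 8)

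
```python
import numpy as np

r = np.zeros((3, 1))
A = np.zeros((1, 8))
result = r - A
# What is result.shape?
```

(3, 8)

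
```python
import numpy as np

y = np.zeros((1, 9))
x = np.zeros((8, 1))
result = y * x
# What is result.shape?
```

(8, 9)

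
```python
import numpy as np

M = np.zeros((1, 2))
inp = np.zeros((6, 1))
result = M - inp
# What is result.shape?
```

(6, 2)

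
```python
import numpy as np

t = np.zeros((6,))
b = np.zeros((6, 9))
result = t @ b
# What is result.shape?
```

(9,)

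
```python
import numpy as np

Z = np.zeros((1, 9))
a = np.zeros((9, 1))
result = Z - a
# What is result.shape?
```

(9, 9)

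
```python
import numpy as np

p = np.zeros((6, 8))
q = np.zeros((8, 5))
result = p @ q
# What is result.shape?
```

(6, 5)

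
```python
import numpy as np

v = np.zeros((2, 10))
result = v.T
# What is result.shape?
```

(10, 2)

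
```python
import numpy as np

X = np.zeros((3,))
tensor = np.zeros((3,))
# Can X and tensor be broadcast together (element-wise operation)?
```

Yes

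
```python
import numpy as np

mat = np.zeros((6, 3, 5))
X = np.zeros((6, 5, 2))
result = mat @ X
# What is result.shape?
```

(6, 3, 2)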